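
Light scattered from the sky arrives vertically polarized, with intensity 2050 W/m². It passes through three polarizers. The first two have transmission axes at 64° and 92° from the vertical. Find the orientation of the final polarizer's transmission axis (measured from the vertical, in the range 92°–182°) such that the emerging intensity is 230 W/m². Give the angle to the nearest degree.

θ ≈ 122°

I₁ = I₀ cos²(64° − 0°) = I₀ cos²(64°) = 0.1922 I₀.
I₂ = I₁ cos²(92° − 64°) = 0.1922 I₀ · cos²(28°) = 0.1498 I₀.
Target fraction: 230 / 2050 W/m² = 0.1122 of I₀.
Need I₃/I₀ = 0.1122, so cos²(θ − 92°) = 0.1122 / 0.1498 = 0.7489.
θ − 92° = arccos(√0.7489) = 30.1°, giving θ ≈ 92 + 30.1 = 122.1°.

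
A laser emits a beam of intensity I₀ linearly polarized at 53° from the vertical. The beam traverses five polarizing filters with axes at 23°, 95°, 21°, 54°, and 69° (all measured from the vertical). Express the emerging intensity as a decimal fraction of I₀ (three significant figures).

≈ 0.00357 I₀

I₁ = I₀ cos²(23° − 53°) = I₀ cos²(30°) = 0.75 I₀.
I₂ = I₁ cos²(95° − 23°) = 0.75 I₀ · cos²(72°) = 0.07162 I₀.
I₃ = I₂ cos²(21° − 95°) = 0.07162 I₀ · cos²(74°) = 0.005441 I₀.
I₄ = I₃ cos²(54° − 21°) = 0.005441 I₀ · cos²(33°) = 0.003827 I₀.
I₅ = I₄ cos²(69° − 54°) = 0.003827 I₀ · cos²(15°) = 0.003571 I₀.
Transmitted fraction = 0.003571.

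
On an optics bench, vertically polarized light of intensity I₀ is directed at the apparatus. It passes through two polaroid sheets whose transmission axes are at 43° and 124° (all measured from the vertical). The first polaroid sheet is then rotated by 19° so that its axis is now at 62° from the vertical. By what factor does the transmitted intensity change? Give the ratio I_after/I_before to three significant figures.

Before rotation:
By Malus's law, I₁ = I₀ cos²(43° − 0°) = I₀ cos²(43°) = 0.5349 I₀.
I₂ = I₁ cos²(124° − 43°) = 0.5349 I₀ · cos²(81°) = 0.01309 I₀.
After rotation:
I₁ = I₀ cos²(62° − 0°) = I₀ cos²(62°) = 0.2204 I₀.
I₂ = I₁ cos²(124° − 62°) = 0.2204 I₀ · cos²(62°) = 0.04858 I₀.
Ratio = 0.04858 / 0.01309 = 3.711.

I_new/I_old ≈ 3.71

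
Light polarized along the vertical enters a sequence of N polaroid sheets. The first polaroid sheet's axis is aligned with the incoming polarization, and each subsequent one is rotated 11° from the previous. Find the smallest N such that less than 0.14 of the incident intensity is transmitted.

First polarizer is aligned with the polarization: full transmission.
Each further stage multiplies by cos²(11°) = 0.9636.
After N polarizers: T = 0.9636^(N−1). Require T < 0.14 ⇒ N−1 > ln(0.14)/ln(0.9636) = 53.01, so N−1 ≥ 54 and N = 55.
Check: N=55 gives T = 0.135 < 0.14; N=54 gives T = 0.1401.

N = 55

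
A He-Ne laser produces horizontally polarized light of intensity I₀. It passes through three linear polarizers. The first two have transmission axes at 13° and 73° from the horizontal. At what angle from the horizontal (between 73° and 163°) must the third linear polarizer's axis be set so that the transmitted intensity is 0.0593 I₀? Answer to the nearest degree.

I₁ = I₀ cos²(13° − 0°) = I₀ cos²(13°) = 0.9494 I₀.
I₂ = I₁ cos²(73° − 13°) = 0.9494 I₀ · cos²(60°) = 0.2373 I₀.
Need I₃/I₀ = 0.0593, so cos²(θ − 73°) = 0.0593 / 0.2373 = 0.2498.
θ − 73° = arccos(√0.2498) = 60.0°, giving θ ≈ 73 + 60.0 = 133.0°.

θ ≈ 133°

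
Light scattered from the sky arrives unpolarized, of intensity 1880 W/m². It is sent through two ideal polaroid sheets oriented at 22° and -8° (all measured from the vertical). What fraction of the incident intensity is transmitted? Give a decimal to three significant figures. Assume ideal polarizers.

Unpolarized light through the first polarizer → I₁ = 1880 W/m²/2 = 940 W/m², polarized at 22°.
I₂ = I₁ · cos²(30°) = 940 · 0.75 = 705 W/m².
Transmitted fraction = 0.375.

I/I₀ ≈ 0.375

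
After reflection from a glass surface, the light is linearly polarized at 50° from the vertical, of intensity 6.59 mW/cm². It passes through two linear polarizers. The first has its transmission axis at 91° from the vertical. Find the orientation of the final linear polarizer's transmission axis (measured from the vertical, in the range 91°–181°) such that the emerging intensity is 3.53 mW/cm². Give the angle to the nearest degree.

θ ≈ 105°

I₁ = I₀ cos²(91° − 50°) = I₀ cos²(41°) = 0.5696 I₀.
Target fraction: 3.53 / 6.59 mW/cm² = 0.5357 of I₀.
Need I₂/I₀ = 0.5357, so cos²(θ − 91°) = 0.5357 / 0.5696 = 0.9404.
θ − 91° = arccos(√0.9404) = 14.1°, giving θ ≈ 91 + 14.1 = 105.1°.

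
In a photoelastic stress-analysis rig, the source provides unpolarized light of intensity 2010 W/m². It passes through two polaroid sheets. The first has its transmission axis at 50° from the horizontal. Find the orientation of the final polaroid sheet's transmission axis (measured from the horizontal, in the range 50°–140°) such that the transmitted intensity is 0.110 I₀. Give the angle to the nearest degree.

Unpolarized light through the first polarizer → I₁ = ½ I₀, now polarized at 50°.
Need I₂/I₀ = 0.11, so cos²(θ − 50°) = 0.11 / 0.5 = 0.22.
θ − 50° = arccos(√0.22) = 62.0°, giving θ ≈ 50 + 62.0 = 112.0°.

θ ≈ 112°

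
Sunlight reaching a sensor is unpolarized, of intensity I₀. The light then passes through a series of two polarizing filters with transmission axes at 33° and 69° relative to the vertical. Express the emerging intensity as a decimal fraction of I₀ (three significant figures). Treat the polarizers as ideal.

≈ 0.327 I₀

Unpolarized light through the first polarizer → I₁ = ½ I₀, now polarized at 33°.
I₂ = I₁ cos²(69° − 33°) = 0.5 I₀ · cos²(36°) = 0.3273 I₀.
Transmitted fraction = 0.3273.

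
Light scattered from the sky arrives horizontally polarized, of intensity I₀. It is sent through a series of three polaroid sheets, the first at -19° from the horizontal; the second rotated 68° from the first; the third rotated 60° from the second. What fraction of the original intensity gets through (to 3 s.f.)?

≈ 0.0314 I₀

I₁ = I₀ cos²(-19° − 0°) = I₀ cos²(19°) = 0.894 I₀.
I₂ = I₁ cos²(68°) = 0.894 · 0.1403 I₀ = 0.1255 I₀.
I₃ = I₂ cos²(60°) = 0.1255 · 0.25 I₀ = 0.03136 I₀.
Transmitted fraction = 0.03136.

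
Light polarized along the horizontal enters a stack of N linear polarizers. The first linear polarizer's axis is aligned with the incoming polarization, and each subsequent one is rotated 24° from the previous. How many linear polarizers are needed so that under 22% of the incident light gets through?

N = 10

First polarizer is aligned with the polarization: full transmission.
Each further stage multiplies by cos²(24°) = 0.8346.
After N polarizers: T = 0.8346^(N−1). Require T < 0.22 ⇒ N−1 > ln(0.22)/ln(0.8346) = 8.37, so N−1 ≥ 9 and N = 10.
Check: N=10 gives T = 0.1964 < 0.22; N=9 gives T = 0.2353.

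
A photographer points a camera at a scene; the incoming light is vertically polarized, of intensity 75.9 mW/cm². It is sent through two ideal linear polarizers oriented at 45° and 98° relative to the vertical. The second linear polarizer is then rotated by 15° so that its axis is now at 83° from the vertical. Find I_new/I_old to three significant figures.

I_new/I_old ≈ 1.71

Before rotation:
I₁ = I₀ cos²(45° − 0°) = I₀ cos²(45°) = 0.5 I₀.
I₂ = I₁ cos²(98° − 45°) = 0.5 I₀ · cos²(53°) = 0.1811 I₀.
After rotation:
I₁ = I₀ cos²(45° − 0°) = I₀ cos²(45°) = 0.5 I₀.
I₂ = I₁ cos²(83° − 45°) = 0.5 I₀ · cos²(38°) = 0.3105 I₀.
Ratio = 0.3105 / 0.1811 = 1.715.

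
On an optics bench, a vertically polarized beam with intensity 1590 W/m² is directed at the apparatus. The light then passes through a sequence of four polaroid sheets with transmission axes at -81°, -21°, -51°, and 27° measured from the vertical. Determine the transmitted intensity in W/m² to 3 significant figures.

I₁ = 1590 W/m² · cos²(81°) = 38.91 W/m².
I₂ = I₁ · cos²(60°) = 38.91 · 0.25 = 9.728 W/m².
I₃ = I₂ · cos²(30°) = 9.728 · 0.75 = 7.296 W/m².
I₄ = I₃ · cos²(78°) = 7.296 · 0.04323 = 0.3154 W/m².

I ≈ 0.315 W/m²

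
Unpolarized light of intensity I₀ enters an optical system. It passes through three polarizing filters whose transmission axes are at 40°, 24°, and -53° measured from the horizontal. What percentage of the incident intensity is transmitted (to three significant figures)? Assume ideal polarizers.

Unpolarized light through the first polarizer → I₁ = ½ I₀, now polarized at 40°.
I₂ = I₁ cos²(24° − 40°) = 0.5 I₀ · cos²(16°) = 0.462 I₀.
I₃ = I₂ cos²(-53° − 24°) = 0.462 I₀ · cos²(77°) = 0.02338 I₀.
That is 2.338% of the incident intensity.

≈ 2.34%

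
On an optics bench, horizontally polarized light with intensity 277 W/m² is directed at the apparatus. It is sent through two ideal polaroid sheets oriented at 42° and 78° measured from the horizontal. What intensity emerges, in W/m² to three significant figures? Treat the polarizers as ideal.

I ≈ 100 W/m²

I₁ = 277 W/m² · cos²(42°) = 153 W/m².
I₂ = I₁ · cos²(36°) = 153 · 0.6545 = 100.1 W/m².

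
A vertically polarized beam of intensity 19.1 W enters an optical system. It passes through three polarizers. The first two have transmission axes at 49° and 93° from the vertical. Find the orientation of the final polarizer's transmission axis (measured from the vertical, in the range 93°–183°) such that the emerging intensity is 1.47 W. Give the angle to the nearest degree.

I₁ = I₀ cos²(49° − 0°) = I₀ cos²(49°) = 0.4304 I₀.
I₂ = I₁ cos²(93° − 49°) = 0.4304 I₀ · cos²(44°) = 0.2227 I₀.
Target fraction: 1.47 / 19.1 W = 0.07696 of I₀.
Need I₃/I₀ = 0.07696, so cos²(θ − 93°) = 0.07696 / 0.2227 = 0.3456.
θ − 93° = arccos(√0.3456) = 54.0°, giving θ ≈ 93 + 54.0 = 147.0°.

θ ≈ 147°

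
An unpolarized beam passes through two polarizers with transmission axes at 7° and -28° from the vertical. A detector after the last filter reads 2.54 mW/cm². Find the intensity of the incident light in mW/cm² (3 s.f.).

I₀ ≈ 7.57 mW/cm²

Unpolarized light through the first polarizer → I₁ = ½ I₀, now polarized at 7°.
I₂ = I₁ cos²(-28° − 7°) = 0.5 I₀ · cos²(35°) = 0.3355 I₀.
So 2.54 mW/cm² = 0.3355 I₀, giving I₀ = 2.54/0.3355 = 7.571 mW/cm².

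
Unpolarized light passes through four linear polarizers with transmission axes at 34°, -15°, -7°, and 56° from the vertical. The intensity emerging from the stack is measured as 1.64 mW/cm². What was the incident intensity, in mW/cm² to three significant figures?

I₀ ≈ 37.7 mW/cm²

Unpolarized light through the first polarizer → I₁ = ½ I₀, now polarized at 34°.
I₂ = I₁ cos²(-15° − 34°) = 0.5 I₀ · cos²(49°) = 0.2152 I₀.
I₃ = I₂ cos²(-7° + 15°) = 0.2152 I₀ · cos²(8°) = 0.211 I₀.
I₄ = I₃ cos²(56° + 7°) = 0.211 I₀ · cos²(63°) = 0.0435 I₀.
So 1.64 mW/cm² = 0.0435 I₀, giving I₀ = 1.64/0.0435 = 37.7 mW/cm².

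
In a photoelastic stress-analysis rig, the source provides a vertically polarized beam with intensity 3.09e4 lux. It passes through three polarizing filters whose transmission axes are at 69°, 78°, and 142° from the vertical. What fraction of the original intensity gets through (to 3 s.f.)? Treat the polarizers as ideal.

I/I₀ ≈ 0.0241

I₁ = 3.09e4 lux · cos²(69°) = 3968 lux.
I₂ = I₁ · cos²(9°) = 3968 · 0.9755 = 3871 lux.
I₃ = I₂ · cos²(64°) = 3871 · 0.1922 = 743.9 lux.
Transmitted fraction = 0.02408.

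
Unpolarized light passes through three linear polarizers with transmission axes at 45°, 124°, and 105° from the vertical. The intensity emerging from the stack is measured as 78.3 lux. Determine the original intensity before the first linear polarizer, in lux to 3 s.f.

I₀ ≈ 4810 lux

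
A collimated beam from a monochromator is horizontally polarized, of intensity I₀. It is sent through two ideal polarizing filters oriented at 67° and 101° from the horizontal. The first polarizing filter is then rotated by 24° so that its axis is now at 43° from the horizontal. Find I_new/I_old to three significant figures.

I_new/I_old ≈ 1.43

Before rotation:
I₁ = I₀ cos²(67° − 0°) = I₀ cos²(67°) = 0.1527 I₀.
I₂ = I₁ cos²(101° − 67°) = 0.1527 I₀ · cos²(34°) = 0.1049 I₀.
After rotation:
I₁ = I₀ cos²(43° − 0°) = I₀ cos²(43°) = 0.5349 I₀.
I₂ = I₁ cos²(101° − 43°) = 0.5349 I₀ · cos²(58°) = 0.1502 I₀.
Ratio = 0.1502 / 0.1049 = 1.431.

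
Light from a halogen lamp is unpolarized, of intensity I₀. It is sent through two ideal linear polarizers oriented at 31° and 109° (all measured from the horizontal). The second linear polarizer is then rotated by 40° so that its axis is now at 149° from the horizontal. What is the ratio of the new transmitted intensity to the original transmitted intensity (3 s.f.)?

Before rotation:
Unpolarized light through the first polarizer → I₁ = ½ I₀, now polarized at 31°.
I₂ = I₁ cos²(109° − 31°) = 0.5 I₀ · cos²(78°) = 0.02161 I₀.
After rotation:
Unpolarized light through the first polarizer → I₁ = ½ I₀, now polarized at 31°.
Angle between axes 1 and 2: 62°. I₂ = 0.5 I₀ · cos²(62°) = 0.1102 I₀.
Ratio = 0.1102 / 0.02161 = 5.099.

I_new/I_old ≈ 5.10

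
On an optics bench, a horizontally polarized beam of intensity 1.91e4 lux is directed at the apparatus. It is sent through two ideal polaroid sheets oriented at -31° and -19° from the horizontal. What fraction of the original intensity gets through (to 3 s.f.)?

I₁ = 1.91e4 lux · cos²(31°) = 1.403e+04 lux.
I₂ = I₁ · cos²(12°) = 1.403e+04 · 0.9568 = 1.343e+04 lux.
Transmitted fraction = 0.703.

I/I₀ ≈ 0.703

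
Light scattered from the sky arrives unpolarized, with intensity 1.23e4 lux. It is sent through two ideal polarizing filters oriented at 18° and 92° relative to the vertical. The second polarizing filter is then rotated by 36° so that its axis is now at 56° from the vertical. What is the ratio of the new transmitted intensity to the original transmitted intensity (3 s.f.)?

Before rotation:
Unpolarized light through the first polarizer → I₁ = ½ I₀, now polarized at 18°.
I₂ = I₁ cos²(92° − 18°) = 0.5 I₀ · cos²(74°) = 0.03799 I₀.
After rotation:
Unpolarized light through the first polarizer → I₁ = ½ I₀, now polarized at 18°.
I₂ = I₁ cos²(56° − 18°) = 0.5 I₀ · cos²(38°) = 0.3105 I₀.
Ratio = 0.3105 / 0.03799 = 8.173.

I_new/I_old ≈ 8.17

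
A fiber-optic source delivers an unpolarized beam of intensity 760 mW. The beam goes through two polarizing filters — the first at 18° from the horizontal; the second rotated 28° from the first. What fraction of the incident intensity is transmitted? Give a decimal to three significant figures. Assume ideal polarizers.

Unpolarized light through the first polarizer → I₁ = 760 mW/2 = 380 mW, polarized at 18°.
I₂ = I₁ · cos²(28°) = 380 · 0.7796 = 296.2 mW.
Transmitted fraction = 0.3898.

I/I₀ ≈ 0.390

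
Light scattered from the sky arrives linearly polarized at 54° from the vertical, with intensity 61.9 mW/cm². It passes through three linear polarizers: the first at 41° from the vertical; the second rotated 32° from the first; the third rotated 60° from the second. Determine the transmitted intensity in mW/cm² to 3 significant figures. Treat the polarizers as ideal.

I ≈ 10.6 mW/cm²

By Malus's law, I₁ = 61.9 mW/cm² · cos²(13°) = 58.77 mW/cm².
I₂ = I₁ · cos²(32°) = 58.77 · 0.7192 = 42.26 mW/cm².
I₃ = I₂ · cos²(60°) = 42.26 · 0.25 = 10.57 mW/cm².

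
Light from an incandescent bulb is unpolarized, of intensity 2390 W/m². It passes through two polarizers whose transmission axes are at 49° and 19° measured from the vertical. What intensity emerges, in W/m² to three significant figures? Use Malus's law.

Unpolarized light through the first polarizer → I₁ = 2390 W/m²/2 = 1195 W/m², polarized at 49°.
I₂ = I₁ · cos²(30°) = 1195 · 0.75 = 896.3 W/m².

I ≈ 896 W/m²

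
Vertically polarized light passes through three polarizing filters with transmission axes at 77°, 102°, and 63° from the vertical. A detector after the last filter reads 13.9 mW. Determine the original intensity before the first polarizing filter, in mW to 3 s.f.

I₀ ≈ 554 mW

I₁ = I₀ cos²(77° − 0°) = I₀ cos²(77°) = 0.0506 I₀.
I₂ = I₁ cos²(102° − 77°) = 0.0506 I₀ · cos²(25°) = 0.04156 I₀.
I₃ = I₂ cos²(63° − 102°) = 0.04156 I₀ · cos²(39°) = 0.0251 I₀.
So 13.9 mW = 0.0251 I₀, giving I₀ = 13.9/0.0251 = 553.7 mW.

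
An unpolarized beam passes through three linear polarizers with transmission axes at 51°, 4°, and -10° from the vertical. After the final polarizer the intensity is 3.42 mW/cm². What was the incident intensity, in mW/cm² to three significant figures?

I₀ ≈ 15.6 mW/cm²

Unpolarized light through the first polarizer → I₁ = ½ I₀, now polarized at 51°.
I₂ = I₁ cos²(4° − 51°) = 0.5 I₀ · cos²(47°) = 0.2326 I₀.
I₃ = I₂ cos²(-10° − 4°) = 0.2326 I₀ · cos²(14°) = 0.2189 I₀.
So 3.42 mW/cm² = 0.2189 I₀, giving I₀ = 3.42/0.2189 = 15.62 mW/cm².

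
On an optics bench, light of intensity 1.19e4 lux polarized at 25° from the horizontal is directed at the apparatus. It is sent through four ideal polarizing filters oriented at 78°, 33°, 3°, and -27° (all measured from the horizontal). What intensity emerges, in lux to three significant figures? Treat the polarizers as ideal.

I ≈ 1210 lux

I₁ = 1.19e4 lux · cos²(53°) = 4310 lux.
I₂ = I₁ · cos²(45°) = 4310 · 0.5 = 2155 lux.
I₃ = I₂ · cos²(30°) = 2155 · 0.75 = 1616 lux.
I₄ = I₃ · cos²(30°) = 1616 · 0.75 = 1212 lux.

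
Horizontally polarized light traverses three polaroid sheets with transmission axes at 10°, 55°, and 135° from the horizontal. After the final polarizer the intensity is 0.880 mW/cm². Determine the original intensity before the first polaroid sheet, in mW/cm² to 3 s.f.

I₀ ≈ 60.2 mW/cm²

I₁ = I₀ cos²(10° − 0°) = I₀ cos²(10°) = 0.9698 I₀.
I₂ = I₁ cos²(55° − 10°) = 0.9698 I₀ · cos²(45°) = 0.4849 I₀.
I₃ = I₂ cos²(135° − 55°) = 0.4849 I₀ · cos²(80°) = 0.01462 I₀.
So 0.880 mW/cm² = 0.01462 I₀, giving I₀ = 0.880/0.01462 = 60.18 mW/cm².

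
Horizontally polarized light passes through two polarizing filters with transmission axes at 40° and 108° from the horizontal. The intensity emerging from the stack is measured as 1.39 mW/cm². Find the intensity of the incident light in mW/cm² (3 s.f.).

I₀ ≈ 16.9 mW/cm²

I₁ = I₀ cos²(40° − 0°) = I₀ cos²(40°) = 0.5868 I₀.
I₂ = I₁ cos²(108° − 40°) = 0.5868 I₀ · cos²(68°) = 0.08235 I₀.
So 1.39 mW/cm² = 0.08235 I₀, giving I₀ = 1.39/0.08235 = 16.88 mW/cm².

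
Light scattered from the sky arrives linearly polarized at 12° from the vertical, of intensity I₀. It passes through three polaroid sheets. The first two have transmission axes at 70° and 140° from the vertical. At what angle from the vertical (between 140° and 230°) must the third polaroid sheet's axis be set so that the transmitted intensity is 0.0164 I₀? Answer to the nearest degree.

By Malus's law, I₁ = I₀ cos²(70° − 12°) = I₀ cos²(58°) = 0.2808 I₀.
I₂ = I₁ cos²(140° − 70°) = 0.2808 I₀ · cos²(70°) = 0.03285 I₀.
Need I₃/I₀ = 0.0164, so cos²(θ − 140°) = 0.0164 / 0.03285 = 0.4993.
θ − 140° = arccos(√0.4993) = 45.0°, giving θ ≈ 140 + 45.0 = 185.0°.

θ ≈ 185°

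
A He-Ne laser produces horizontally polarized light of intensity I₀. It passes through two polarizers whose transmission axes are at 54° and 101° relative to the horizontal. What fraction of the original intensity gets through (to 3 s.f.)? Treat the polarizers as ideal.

I₁ = I₀ cos²(54° − 0°) = I₀ cos²(54°) = 0.3455 I₀.
I₂ = I₁ cos²(101° − 54°) = 0.3455 I₀ · cos²(47°) = 0.1607 I₀.
Transmitted fraction = 0.1607.

≈ 0.161 I₀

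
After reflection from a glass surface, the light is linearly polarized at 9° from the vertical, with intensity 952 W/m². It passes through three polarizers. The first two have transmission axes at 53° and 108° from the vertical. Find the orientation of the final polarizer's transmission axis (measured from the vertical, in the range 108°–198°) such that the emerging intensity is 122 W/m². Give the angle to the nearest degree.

θ ≈ 138°

I₁ = I₀ cos²(53° − 9°) = I₀ cos²(44°) = 0.5174 I₀.
I₂ = I₁ cos²(108° − 53°) = 0.5174 I₀ · cos²(55°) = 0.1702 I₀.
Target fraction: 122 / 952 W/m² = 0.1282 of I₀.
Need I₃/I₀ = 0.1282, so cos²(θ − 108°) = 0.1282 / 0.1702 = 0.7528.
θ − 108° = arccos(√0.7528) = 29.8°, giving θ ≈ 108 + 29.8 = 137.8°.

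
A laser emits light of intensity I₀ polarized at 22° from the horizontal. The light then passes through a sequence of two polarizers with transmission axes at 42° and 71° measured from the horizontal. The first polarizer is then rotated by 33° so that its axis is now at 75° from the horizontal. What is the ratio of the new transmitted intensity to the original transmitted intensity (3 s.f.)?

I_new/I_old ≈ 0.534

Before rotation:
By Malus's law, I₁ = I₀ cos²(42° − 22°) = I₀ cos²(20°) = 0.883 I₀.
I₂ = I₁ cos²(71° − 42°) = 0.883 I₀ · cos²(29°) = 0.6755 I₀.
After rotation:
I₁ = I₀ cos²(75° − 22°) = I₀ cos²(53°) = 0.3622 I₀.
I₂ = I₁ cos²(71° − 75°) = 0.3622 I₀ · cos²(4°) = 0.3604 I₀.
Ratio = 0.3604 / 0.6755 = 0.5336.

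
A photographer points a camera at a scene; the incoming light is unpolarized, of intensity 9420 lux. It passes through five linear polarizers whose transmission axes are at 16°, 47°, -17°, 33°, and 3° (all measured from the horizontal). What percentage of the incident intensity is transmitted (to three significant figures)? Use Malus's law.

Unpolarized light through the first polarizer → I₁ = 9420 lux/2 = 4710 lux, polarized at 16°.
I₂ = I₁ · cos²(31°) = 4710 · 0.7347 = 3461 lux.
I₃ = I₂ · cos²(64°) = 3461 · 0.1922 = 665 lux.
I₄ = I₃ · cos²(50°) = 665 · 0.4132 = 274.8 lux.
I₅ = I₄ · cos²(30°) = 274.8 · 0.75 = 206.1 lux.
That is 2.188% of the incident intensity.

≈ 2.19%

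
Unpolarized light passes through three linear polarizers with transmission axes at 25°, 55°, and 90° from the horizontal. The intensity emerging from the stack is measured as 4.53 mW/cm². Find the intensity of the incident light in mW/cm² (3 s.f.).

I₀ ≈ 18.0 mW/cm²

Unpolarized light through the first polarizer → I₁ = ½ I₀, now polarized at 25°.
I₂ = I₁ cos²(55° − 25°) = 0.5 I₀ · cos²(30°) = 0.375 I₀.
I₃ = I₂ cos²(90° − 55°) = 0.375 I₀ · cos²(35°) = 0.2516 I₀.
So 4.53 mW/cm² = 0.2516 I₀, giving I₀ = 4.53/0.2516 = 18 mW/cm².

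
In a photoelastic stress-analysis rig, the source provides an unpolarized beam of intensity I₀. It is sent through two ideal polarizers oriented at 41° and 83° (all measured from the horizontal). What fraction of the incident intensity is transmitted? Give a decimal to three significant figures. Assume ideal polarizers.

Unpolarized light through the first polarizer → I₁ = ½ I₀, now polarized at 41°.
I₂ = I₁ cos²(83° − 41°) = 0.5 I₀ · cos²(42°) = 0.2761 I₀.
Transmitted fraction = 0.2761.

≈ 0.276 I₀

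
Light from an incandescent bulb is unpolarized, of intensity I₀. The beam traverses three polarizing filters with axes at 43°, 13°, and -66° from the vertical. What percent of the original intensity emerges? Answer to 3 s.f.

≈ 1.37%

Unpolarized light through the first polarizer → I₁ = ½ I₀, now polarized at 43°.
I₂ = I₁ cos²(13° − 43°) = 0.5 I₀ · cos²(30°) = 0.375 I₀.
I₃ = I₂ cos²(-66° − 13°) = 0.375 I₀ · cos²(79°) = 0.01365 I₀.
That is 1.365% of the incident intensity.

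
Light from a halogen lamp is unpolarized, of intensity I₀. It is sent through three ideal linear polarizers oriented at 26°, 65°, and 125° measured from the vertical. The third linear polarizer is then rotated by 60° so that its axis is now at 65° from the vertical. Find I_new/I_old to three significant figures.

Before rotation:
Unpolarized light through the first polarizer → I₁ = ½ I₀, now polarized at 26°.
I₂ = I₁ cos²(65° − 26°) = 0.5 I₀ · cos²(39°) = 0.302 I₀.
I₃ = I₂ cos²(125° − 65°) = 0.302 I₀ · cos²(60°) = 0.07549 I₀.
After rotation:
Unpolarized light through the first polarizer → I₁ = ½ I₀, now polarized at 26°.
I₂ = I₁ cos²(65° − 26°) = 0.5 I₀ · cos²(39°) = 0.302 I₀.
I₃ = I₂ cos²(65° − 65°) = 0.302 I₀ · cos²(0°) = 0.302 I₀.
Ratio = 0.302 / 0.07549 = 4.

I_new/I_old ≈ 4.00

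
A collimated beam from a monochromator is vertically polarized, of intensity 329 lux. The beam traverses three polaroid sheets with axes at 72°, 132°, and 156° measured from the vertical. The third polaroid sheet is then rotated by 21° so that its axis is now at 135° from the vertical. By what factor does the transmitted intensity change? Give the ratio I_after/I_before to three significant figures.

I_new/I_old ≈ 1.19

Before rotation:
I₁ = I₀ cos²(72° − 0°) = I₀ cos²(72°) = 0.09549 I₀.
I₂ = I₁ cos²(132° − 72°) = 0.09549 I₀ · cos²(60°) = 0.02387 I₀.
I₃ = I₂ cos²(156° − 132°) = 0.02387 I₀ · cos²(24°) = 0.01992 I₀.
After rotation:
I₁ = I₀ cos²(72° − 0°) = I₀ cos²(72°) = 0.09549 I₀.
I₂ = I₁ cos²(132° − 72°) = 0.09549 I₀ · cos²(60°) = 0.02387 I₀.
I₃ = I₂ cos²(135° − 132°) = 0.02387 I₀ · cos²(3°) = 0.02381 I₀.
Ratio = 0.02381 / 0.01992 = 1.195.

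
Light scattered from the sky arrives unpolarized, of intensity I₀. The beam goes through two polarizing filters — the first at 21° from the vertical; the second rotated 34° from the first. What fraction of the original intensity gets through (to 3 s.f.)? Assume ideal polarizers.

≈ 0.344 I₀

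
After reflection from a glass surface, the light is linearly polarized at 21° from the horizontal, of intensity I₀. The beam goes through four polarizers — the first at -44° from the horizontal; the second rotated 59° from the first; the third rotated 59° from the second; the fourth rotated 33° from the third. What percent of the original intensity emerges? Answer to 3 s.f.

≈ 0.884%

By Malus's law, I₁ = I₀ cos²(-44° − 21°) = I₀ cos²(65°) = 0.1786 I₀.
I₂ = I₁ cos²(59°) = 0.1786 · 0.2653 I₀ = 0.04738 I₀.
I₃ = I₂ cos²(59°) = 0.04738 · 0.2653 I₀ = 0.01257 I₀.
I₄ = I₃ cos²(33°) = 0.01257 · 0.7034 I₀ = 0.00884 I₀.
That is 0.884% of the incident intensity.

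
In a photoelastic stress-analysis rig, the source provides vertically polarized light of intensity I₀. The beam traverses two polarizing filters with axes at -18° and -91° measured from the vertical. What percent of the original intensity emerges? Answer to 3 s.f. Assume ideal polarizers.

≈ 7.73%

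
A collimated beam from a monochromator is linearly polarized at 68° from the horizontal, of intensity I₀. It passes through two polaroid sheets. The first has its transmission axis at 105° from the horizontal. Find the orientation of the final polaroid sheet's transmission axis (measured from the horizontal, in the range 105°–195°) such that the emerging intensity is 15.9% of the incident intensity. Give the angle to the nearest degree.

I₁ = I₀ cos²(105° − 68°) = I₀ cos²(37°) = 0.6378 I₀.
Need I₂/I₀ = 0.159, so cos²(θ − 105°) = 0.159 / 0.6378 = 0.2493.
θ − 105° = arccos(√0.2493) = 60.0°, giving θ ≈ 105 + 60.0 = 165.0°.

θ ≈ 165°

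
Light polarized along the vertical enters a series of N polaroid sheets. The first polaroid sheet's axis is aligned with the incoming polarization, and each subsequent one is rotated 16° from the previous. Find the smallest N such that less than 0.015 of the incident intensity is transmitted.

First polarizer is aligned with the polarization: full transmission.
Each further stage multiplies by cos²(16°) = 0.924.
After N polarizers: T = 0.924^(N−1). Require T < 0.015 ⇒ N−1 > ln(0.015)/ln(0.924) = 53.15, so N−1 ≥ 54 and N = 55.
Check: N=55 gives T = 0.01402 < 0.015; N=54 gives T = 0.01518.

N = 55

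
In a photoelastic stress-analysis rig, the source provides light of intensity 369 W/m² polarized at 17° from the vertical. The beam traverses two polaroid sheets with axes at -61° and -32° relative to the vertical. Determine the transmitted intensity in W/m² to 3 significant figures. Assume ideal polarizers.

I ≈ 12.2 W/m²

By Malus's law, I₁ = 369 W/m² · cos²(78°) = 15.95 W/m².
I₂ = I₁ · cos²(29°) = 15.95 · 0.765 = 12.2 W/m².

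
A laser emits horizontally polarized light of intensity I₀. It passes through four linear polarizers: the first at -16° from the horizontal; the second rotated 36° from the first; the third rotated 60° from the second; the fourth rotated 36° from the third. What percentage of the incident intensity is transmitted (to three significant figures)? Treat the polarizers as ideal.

I₁ = I₀ cos²(-16° − 0°) = I₀ cos²(16°) = 0.924 I₀.
I₂ = I₁ cos²(36°) = 0.924 · 0.6545 I₀ = 0.6048 I₀.
I₃ = I₂ cos²(60°) = 0.6048 · 0.25 I₀ = 0.1512 I₀.
I₄ = I₃ cos²(36°) = 0.1512 · 0.6545 I₀ = 0.09896 I₀.
That is 9.896% of the incident intensity.

≈ 9.90%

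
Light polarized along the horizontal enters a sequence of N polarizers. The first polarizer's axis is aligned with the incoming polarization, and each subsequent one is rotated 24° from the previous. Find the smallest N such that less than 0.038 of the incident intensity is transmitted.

First polarizer is aligned with the polarization: full transmission.
Each further stage multiplies by cos²(24°) = 0.8346.
After N polarizers: T = 0.8346^(N−1). Require T < 0.038 ⇒ N−1 > ln(0.038)/ln(0.8346) = 18.08, so N−1 ≥ 19 and N = 20.
Check: N=20 gives T = 0.03219 < 0.038; N=19 gives T = 0.03857.

N = 20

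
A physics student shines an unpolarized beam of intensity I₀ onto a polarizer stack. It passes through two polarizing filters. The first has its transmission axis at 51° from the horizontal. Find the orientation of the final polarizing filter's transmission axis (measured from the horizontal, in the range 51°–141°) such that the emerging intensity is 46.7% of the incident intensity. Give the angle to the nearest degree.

Unpolarized light through the first polarizer → I₁ = ½ I₀, now polarized at 51°.
Need I₂/I₀ = 0.467, so cos²(θ − 51°) = 0.467 / 0.5 = 0.934.
θ − 51° = arccos(√0.934) = 14.9°, giving θ ≈ 51 + 14.9 = 65.9°.

θ ≈ 66°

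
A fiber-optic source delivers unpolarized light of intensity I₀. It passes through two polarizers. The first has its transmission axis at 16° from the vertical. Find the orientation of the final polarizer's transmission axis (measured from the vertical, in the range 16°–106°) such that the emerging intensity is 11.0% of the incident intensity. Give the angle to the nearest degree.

θ ≈ 78°

Unpolarized light through the first polarizer → I₁ = ½ I₀, now polarized at 16°.
Need I₂/I₀ = 0.11, so cos²(θ − 16°) = 0.11 / 0.5 = 0.22.
θ − 16° = arccos(√0.22) = 62.0°, giving θ ≈ 16 + 62.0 = 78.0°.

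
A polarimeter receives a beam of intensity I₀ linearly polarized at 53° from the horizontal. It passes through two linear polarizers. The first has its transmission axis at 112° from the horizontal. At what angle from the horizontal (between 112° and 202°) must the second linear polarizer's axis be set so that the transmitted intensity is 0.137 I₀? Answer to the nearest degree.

θ ≈ 156°

I₁ = I₀ cos²(112° − 53°) = I₀ cos²(59°) = 0.2653 I₀.
Need I₂/I₀ = 0.137, so cos²(θ − 112°) = 0.137 / 0.2653 = 0.5165.
θ − 112° = arccos(√0.5165) = 44.1°, giving θ ≈ 112 + 44.1 = 156.1°.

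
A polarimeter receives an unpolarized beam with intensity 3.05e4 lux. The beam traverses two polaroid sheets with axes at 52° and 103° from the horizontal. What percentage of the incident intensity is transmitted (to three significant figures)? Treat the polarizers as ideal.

≈ 19.8%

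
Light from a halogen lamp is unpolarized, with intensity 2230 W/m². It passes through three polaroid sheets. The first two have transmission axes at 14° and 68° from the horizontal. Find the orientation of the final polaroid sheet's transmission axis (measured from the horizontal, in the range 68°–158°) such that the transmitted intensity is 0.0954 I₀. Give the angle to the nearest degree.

Unpolarized light through the first polarizer → I₁ = ½ I₀, now polarized at 14°.
I₂ = I₁ cos²(68° − 14°) = 0.5 I₀ · cos²(54°) = 0.1727 I₀.
Need I₃/I₀ = 0.0954, so cos²(θ − 68°) = 0.0954 / 0.1727 = 0.5523.
θ − 68° = arccos(√0.5523) = 42.0°, giving θ ≈ 68 + 42.0 = 110.0°.

θ ≈ 110°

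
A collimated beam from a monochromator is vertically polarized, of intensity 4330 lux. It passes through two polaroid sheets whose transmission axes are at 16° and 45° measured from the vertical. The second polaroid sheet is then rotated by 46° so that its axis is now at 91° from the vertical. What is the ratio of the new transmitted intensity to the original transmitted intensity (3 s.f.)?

I_new/I_old ≈ 0.0876

Before rotation:
I₁ = I₀ cos²(16° − 0°) = I₀ cos²(16°) = 0.924 I₀.
I₂ = I₁ cos²(45° − 16°) = 0.924 I₀ · cos²(29°) = 0.7068 I₀.
After rotation:
I₁ = I₀ cos²(16° − 0°) = I₀ cos²(16°) = 0.924 I₀.
I₂ = I₁ cos²(91° − 16°) = 0.924 I₀ · cos²(75°) = 0.0619 I₀.
Ratio = 0.0619 / 0.7068 = 0.08757.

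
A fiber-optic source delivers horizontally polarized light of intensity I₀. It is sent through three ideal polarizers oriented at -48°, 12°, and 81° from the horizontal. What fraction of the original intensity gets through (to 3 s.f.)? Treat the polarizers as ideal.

≈ 0.0144 I₀

By Malus's law, I₁ = I₀ cos²(-48° − 0°) = I₀ cos²(48°) = 0.4477 I₀.
I₂ = I₁ cos²(12° + 48°) = 0.4477 I₀ · cos²(60°) = 0.1119 I₀.
I₃ = I₂ cos²(81° − 12°) = 0.1119 I₀ · cos²(69°) = 0.01438 I₀.
Transmitted fraction = 0.01438.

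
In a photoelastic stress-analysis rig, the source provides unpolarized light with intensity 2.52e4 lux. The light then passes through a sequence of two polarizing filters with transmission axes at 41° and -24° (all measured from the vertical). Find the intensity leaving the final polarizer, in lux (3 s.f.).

Unpolarized light through the first polarizer → I₁ = 2.52e4 lux/2 = 1.26e+04 lux, polarized at 41°.
I₂ = I₁ · cos²(65°) = 1.26e+04 · 0.1786 = 2250 lux.

I ≈ 2250 lux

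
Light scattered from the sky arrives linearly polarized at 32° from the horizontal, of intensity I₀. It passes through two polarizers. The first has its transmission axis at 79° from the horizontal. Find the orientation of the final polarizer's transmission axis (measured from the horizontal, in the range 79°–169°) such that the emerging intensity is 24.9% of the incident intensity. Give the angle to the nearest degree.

θ ≈ 122°

By Malus's law, I₁ = I₀ cos²(79° − 32°) = I₀ cos²(47°) = 0.4651 I₀.
Need I₂/I₀ = 0.249, so cos²(θ − 79°) = 0.249 / 0.4651 = 0.5353.
θ − 79° = arccos(√0.5353) = 43.0°, giving θ ≈ 79 + 43.0 = 122.0°.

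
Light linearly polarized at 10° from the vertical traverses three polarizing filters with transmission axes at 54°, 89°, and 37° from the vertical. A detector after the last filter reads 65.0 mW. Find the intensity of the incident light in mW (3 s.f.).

I₀ ≈ 494 mW

I₁ = I₀ cos²(54° − 10°) = I₀ cos²(44°) = 0.5174 I₀.
I₂ = I₁ cos²(89° − 54°) = 0.5174 I₀ · cos²(35°) = 0.3472 I₀.
I₃ = I₂ cos²(37° − 89°) = 0.3472 I₀ · cos²(52°) = 0.1316 I₀.
So 65.0 mW = 0.1316 I₀, giving I₀ = 65.0/0.1316 = 493.9 mW.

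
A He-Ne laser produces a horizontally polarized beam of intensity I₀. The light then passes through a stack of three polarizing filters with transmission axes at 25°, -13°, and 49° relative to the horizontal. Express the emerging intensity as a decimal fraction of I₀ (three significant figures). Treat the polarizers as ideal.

≈ 0.112 I₀

By Malus's law, I₁ = I₀ cos²(25° − 0°) = I₀ cos²(25°) = 0.8214 I₀.
I₂ = I₁ cos²(-13° − 25°) = 0.8214 I₀ · cos²(38°) = 0.5101 I₀.
I₃ = I₂ cos²(49° + 13°) = 0.5101 I₀ · cos²(62°) = 0.1124 I₀.
Transmitted fraction = 0.1124.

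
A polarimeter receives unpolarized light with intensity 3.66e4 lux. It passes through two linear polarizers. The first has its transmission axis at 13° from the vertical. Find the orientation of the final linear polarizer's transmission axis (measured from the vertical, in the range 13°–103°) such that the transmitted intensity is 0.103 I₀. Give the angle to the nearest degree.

θ ≈ 76°

Unpolarized light through the first polarizer → I₁ = ½ I₀, now polarized at 13°.
Need I₂/I₀ = 0.103, so cos²(θ − 13°) = 0.103 / 0.5 = 0.206.
θ − 13° = arccos(√0.206) = 63.0°, giving θ ≈ 13 + 63.0 = 76.0°.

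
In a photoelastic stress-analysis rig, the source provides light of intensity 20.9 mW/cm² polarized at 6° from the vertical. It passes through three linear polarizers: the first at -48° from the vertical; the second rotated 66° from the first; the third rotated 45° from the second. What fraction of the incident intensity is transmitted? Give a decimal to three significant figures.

I/I₀ ≈ 0.0286

I₁ = 20.9 mW/cm² · cos²(54°) = 7.221 mW/cm².
I₂ = I₁ · cos²(66°) = 7.221 · 0.1654 = 1.195 mW/cm².
I₃ = I₂ · cos²(45°) = 1.195 · 0.5 = 0.5973 mW/cm².
Transmitted fraction = 0.02858.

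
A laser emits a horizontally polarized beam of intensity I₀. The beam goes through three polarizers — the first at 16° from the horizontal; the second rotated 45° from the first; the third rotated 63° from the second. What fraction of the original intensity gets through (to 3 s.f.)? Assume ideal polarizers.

≈ 0.0952 I₀

I₁ = I₀ cos²(16° − 0°) = I₀ cos²(16°) = 0.924 I₀.
I₂ = I₁ cos²(45°) = 0.924 · 0.5 I₀ = 0.462 I₀.
I₃ = I₂ cos²(63°) = 0.462 · 0.2061 I₀ = 0.09522 I₀.
Transmitted fraction = 0.09522.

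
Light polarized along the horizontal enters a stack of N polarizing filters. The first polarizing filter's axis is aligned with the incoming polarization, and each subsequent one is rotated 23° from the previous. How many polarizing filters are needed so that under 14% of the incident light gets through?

N = 13

First polarizer is aligned with the polarization: full transmission.
Each further stage multiplies by cos²(23°) = 0.8473.
After N polarizers: T = 0.8473^(N−1). Require T < 0.14 ⇒ N−1 > ln(0.14)/ln(0.8473) = 11.87, so N−1 ≥ 12 and N = 13.
Check: N=13 gives T = 0.137 < 0.14; N=12 gives T = 0.1616.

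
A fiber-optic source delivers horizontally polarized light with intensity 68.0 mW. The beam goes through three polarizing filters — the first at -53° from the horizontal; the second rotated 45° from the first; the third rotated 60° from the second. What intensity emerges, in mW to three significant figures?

I₁ = 68.0 mW · cos²(53°) = 24.63 mW.
I₂ = I₁ · cos²(45°) = 24.63 · 0.5 = 12.31 mW.
I₃ = I₂ · cos²(60°) = 12.31 · 0.25 = 3.079 mW.

I ≈ 3.08 mW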